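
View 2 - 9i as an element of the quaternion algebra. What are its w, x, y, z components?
2 - 9i + 0j + 0k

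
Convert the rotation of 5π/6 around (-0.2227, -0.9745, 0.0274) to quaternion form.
0.2588 - 0.2151i - 0.9413j + 0.0265k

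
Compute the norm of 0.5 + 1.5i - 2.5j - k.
3.122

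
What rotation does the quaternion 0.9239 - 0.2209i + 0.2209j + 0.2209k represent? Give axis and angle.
axis = (-√3/3, √3/3, √3/3), θ = π/4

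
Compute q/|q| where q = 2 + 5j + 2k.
0.3482 + 0.8704j + 0.3482k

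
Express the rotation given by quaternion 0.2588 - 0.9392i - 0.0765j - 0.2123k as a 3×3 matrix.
[[0.8982, 0.2536, 0.3592], [0.0338, -0.8543, 0.5186], [0.4384, -0.4536, -0.7759]]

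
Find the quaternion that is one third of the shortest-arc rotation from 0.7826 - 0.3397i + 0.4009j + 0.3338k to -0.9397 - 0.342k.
0.8652 - 0.2331i + 0.2751j + 0.3485k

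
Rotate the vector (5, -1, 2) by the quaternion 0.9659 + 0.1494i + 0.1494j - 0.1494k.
(4.708, -2.797, -0.089)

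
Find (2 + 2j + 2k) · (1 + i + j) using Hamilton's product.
6j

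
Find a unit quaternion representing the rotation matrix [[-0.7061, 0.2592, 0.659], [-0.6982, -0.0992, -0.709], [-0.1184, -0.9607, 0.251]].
-0.3338 + 0.1885i - 0.5822j + 0.717k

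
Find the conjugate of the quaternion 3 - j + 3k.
3 + j - 3k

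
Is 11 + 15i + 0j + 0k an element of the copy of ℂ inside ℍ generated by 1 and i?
Yes. The quaternion 11 + 15i has j- and k-coefficients y = z = 0, so it lies in the complex subalgebra spanned by 1 and i.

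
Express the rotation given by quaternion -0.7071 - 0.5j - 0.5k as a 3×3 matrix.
[[0, -0.7071, 0.7071], [0.7071, 0.5, 0.5], [-0.7071, 0.5, 0.5]]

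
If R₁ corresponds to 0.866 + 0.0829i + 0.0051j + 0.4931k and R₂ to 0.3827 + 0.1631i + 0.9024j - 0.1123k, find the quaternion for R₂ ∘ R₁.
0.3687 + 0.6185i + 0.6937j + 0.0175k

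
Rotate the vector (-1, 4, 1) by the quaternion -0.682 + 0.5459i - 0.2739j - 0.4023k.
(-3.983, 1.036, -1.03)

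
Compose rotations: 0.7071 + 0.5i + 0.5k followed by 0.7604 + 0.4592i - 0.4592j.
0.3081 + 0.4753i - 0.5543j + 0.6098k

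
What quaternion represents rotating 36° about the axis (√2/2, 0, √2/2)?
0.9511 + 0.2185i + 0.2185k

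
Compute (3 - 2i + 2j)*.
3 + 2i - 2j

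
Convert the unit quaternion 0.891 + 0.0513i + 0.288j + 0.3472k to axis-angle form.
axis = (0.113, 0.6343, 0.7647), θ = 54°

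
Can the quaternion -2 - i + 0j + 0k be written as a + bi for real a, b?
Yes. The quaternion -2 - i has j- and k-coefficients y = z = 0, so it lies in the complex subalgebra spanned by 1 and i.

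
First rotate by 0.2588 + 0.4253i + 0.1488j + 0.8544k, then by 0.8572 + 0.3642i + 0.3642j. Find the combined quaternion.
0.0128 + 0.77i - 0.0894j + 0.6317k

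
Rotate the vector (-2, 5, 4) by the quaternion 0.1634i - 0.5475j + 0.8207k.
(2.071, -5.239, -3.641)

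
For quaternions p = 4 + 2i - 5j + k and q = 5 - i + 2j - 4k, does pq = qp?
No: pq = 36 + 24i - 10j - 12k ≠ 36 - 12i - 24j - 10k = qp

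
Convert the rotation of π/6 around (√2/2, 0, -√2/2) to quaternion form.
0.9659 + 0.183i - 0.183k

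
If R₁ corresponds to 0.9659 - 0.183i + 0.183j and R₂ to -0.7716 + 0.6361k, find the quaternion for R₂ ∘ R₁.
-0.7453 + 0.0248i - 0.2576j + 0.6144k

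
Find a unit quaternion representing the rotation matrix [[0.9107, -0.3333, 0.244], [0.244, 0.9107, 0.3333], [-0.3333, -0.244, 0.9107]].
0.9659 - 0.1494i + 0.1494j + 0.1494k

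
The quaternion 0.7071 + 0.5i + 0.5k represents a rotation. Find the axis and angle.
axis = (√2/2, 0, √2/2), θ = π/2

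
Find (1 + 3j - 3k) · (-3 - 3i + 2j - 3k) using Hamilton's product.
-18 - 6i + 2j + 15k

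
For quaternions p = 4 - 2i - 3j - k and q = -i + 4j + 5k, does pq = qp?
No: pq = 15 - 15i + 27j + 9k ≠ 15 + 7i + 5j + 31k = qp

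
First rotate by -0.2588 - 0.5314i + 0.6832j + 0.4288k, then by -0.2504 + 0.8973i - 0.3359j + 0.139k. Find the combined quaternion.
0.7115 - 0.3382i - 0.5428j + 0.2912k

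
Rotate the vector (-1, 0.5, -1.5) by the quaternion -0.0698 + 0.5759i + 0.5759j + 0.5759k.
(-0.176, -1.862, 0.038)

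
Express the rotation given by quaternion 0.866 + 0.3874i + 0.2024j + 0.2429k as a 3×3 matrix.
[[0.8001, -0.2639, 0.5388], [0.5775, 0.5818, -0.5727], [-0.1624, 0.7693, 0.6179]]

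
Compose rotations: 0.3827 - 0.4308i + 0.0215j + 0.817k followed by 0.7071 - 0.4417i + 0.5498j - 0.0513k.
0.1104 - 0.0234i + 0.6086j + 0.7854k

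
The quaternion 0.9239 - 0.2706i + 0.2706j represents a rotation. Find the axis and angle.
axis = (-√2/2, √2/2, 0), θ = π/4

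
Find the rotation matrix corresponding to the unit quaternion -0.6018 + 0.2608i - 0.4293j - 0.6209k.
[[-0.1396, -0.9712, 0.1928], [0.5234, 0.0929, 0.847], [-0.8406, 0.2192, 0.4954]]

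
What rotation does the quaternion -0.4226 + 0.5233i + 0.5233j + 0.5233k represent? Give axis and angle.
axis = (√3/3, √3/3, √3/3), θ = 230°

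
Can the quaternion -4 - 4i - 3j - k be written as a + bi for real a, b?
No. The quaternion -4 - 4i - 3j - k has j-coefficient y = -3 and k-coefficient z = -1, not both zero, so it does not lie in the complex subalgebra spanned by 1 and i.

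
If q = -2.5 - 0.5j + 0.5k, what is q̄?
-2.5 + 0.5j - 0.5k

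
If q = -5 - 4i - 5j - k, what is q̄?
-5 + 4i + 5j + k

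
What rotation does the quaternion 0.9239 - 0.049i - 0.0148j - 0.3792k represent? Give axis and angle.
axis = (-0.1281, -0.0387, -0.991), θ = π/4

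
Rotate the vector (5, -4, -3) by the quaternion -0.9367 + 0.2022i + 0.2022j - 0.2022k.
(6.752, -1.934, 0.818)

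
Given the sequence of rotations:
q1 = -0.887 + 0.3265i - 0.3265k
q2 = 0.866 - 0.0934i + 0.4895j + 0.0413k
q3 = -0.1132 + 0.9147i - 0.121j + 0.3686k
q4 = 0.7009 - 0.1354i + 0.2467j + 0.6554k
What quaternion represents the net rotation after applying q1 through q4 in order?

q2 · q1 = -0.7242 + 0.2058i - 0.4512j - 0.4792k
q3 · q2 · q1 = 0.0158 - 0.4614i + 0.6529j - 0.6005k
q4 · q3 · q2 · q1 = 0.1811 - 0.9016i + 0.0778j - 0.3851k
0.1811 - 0.9016i + 0.0778j - 0.3851k


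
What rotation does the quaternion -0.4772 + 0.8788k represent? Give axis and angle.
axis = (0, 0, 1), θ = 237°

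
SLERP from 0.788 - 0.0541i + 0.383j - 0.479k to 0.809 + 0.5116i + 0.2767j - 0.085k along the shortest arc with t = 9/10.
0.8261 + 0.4623i + 0.2949j - 0.1299k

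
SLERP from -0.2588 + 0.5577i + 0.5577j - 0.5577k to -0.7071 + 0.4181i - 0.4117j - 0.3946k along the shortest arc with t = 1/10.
-0.3328 + 0.5781i + 0.4737j - 0.5751k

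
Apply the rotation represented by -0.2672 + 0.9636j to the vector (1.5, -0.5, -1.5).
(-0.513, -0.5, 2.058)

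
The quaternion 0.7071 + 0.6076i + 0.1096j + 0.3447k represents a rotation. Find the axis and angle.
axis = (0.8593, 0.155, 0.4875), θ = π/2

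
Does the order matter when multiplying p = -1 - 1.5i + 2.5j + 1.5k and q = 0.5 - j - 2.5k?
Yes: pq = 5.75 - 5.5i - 1.5j + 4.75k ≠ 5.75 + 4i + 6j + 1.75k = qp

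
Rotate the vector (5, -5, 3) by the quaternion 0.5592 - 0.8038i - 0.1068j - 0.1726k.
(3.238, 4.46, 5.35)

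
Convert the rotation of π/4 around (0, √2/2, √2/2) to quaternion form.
0.9239 + 0.2706j + 0.2706k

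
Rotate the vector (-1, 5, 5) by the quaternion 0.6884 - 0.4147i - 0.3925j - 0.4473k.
(3.568, 6.18, -0.271)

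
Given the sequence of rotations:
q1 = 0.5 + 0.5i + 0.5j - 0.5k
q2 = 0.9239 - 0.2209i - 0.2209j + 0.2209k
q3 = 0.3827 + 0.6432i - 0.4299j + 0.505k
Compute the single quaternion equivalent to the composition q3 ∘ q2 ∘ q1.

q2 · q1 = 0.7933 + 0.3515i + 0.3515j - 0.3515k
q3 · q2 · q1 = 0.4061 + 0.6184i + 0.1971j + 0.6433k
0.4061 + 0.6184i + 0.1971j + 0.6433k


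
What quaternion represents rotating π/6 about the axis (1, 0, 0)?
0.9659 + 0.2588i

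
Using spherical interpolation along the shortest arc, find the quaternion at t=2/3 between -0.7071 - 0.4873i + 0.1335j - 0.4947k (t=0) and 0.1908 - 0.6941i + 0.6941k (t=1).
-0.4849 + 0.3458i + 0.0619j - 0.8009k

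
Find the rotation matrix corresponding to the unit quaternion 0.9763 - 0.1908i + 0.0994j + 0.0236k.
[[0.9791, -0.084, 0.1851], [0.0082, 0.9261, 0.3772], [-0.2031, -0.3679, 0.9074]]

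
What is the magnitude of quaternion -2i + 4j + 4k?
6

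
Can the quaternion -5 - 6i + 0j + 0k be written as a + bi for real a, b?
Yes. The quaternion -5 - 6i has j- and k-coefficients y = z = 0, so it lies in the complex subalgebra spanned by 1 and i.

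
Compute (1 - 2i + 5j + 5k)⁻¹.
0.0182 + 0.0364i - 0.0909j - 0.0909k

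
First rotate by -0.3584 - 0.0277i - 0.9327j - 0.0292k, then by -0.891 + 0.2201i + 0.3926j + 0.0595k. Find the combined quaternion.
0.6933 - 0.0102i + 0.6951j - 0.1897k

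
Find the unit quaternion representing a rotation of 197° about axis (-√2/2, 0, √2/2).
-0.1478 - 0.6993i + 0.6993k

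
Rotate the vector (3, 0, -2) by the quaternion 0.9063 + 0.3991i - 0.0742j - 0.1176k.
(3.341, 0.595, -1.219)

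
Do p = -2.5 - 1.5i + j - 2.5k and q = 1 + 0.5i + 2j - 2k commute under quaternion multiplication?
No: pq = -8.75 + 0.25i - 8.25j - k ≠ -8.75 - 5.75i + 0.25j + 6k = qp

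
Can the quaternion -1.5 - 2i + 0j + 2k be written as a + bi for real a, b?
No. The quaternion -1.5 - 2i + 2k has j-coefficient y = 0 and k-coefficient z = 2, not both zero, so it does not lie in the complex subalgebra spanned by 1 and i.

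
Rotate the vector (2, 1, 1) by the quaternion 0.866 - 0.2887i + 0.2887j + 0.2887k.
(1, 2, -1)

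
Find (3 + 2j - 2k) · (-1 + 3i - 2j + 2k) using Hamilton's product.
5 + 9i - 14j + 2k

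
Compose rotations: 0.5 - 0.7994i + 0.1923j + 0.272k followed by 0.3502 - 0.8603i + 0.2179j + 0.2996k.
-0.636 - 0.7084i + 0.1708j + 0.2538k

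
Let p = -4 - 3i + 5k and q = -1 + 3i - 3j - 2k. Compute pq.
23 + 6i + 21j + 12k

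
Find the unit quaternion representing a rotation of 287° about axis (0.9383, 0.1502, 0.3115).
-0.8039 + 0.5581i + 0.0893j + 0.1853k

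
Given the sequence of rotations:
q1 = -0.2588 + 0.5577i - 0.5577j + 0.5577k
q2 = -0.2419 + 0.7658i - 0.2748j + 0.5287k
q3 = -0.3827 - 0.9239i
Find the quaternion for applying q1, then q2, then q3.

q2 · q1 = -0.8126 - 0.1915i + 0.0738j - 0.5456k
q3 · q2 · q1 = 0.1341 + 0.824i - 0.5323j + 0.1406k
0.1341 + 0.824i - 0.5323j + 0.1406k


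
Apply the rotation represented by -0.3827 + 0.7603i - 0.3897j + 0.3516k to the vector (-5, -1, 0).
(-1.922, 4.712, -0.326)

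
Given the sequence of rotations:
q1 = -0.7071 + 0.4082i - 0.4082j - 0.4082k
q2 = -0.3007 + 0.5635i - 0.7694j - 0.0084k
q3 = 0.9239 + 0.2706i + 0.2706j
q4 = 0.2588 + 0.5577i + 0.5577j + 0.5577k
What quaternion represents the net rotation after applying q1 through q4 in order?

q2 · q1 = -0.3349 - 0.2106i + 0.8934j + 0.2127k
q3 · q2 · q1 = -0.4942 - 0.2276i + 0.6772j + 0.4953k
q4 · q3 · q2 · q1 = -0.6549 - 0.436i - 0.5035j + 0.3572k
-0.6549 - 0.436i - 0.5035j + 0.3572k


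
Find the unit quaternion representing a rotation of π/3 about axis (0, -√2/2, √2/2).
0.866 - 0.3536j + 0.3536k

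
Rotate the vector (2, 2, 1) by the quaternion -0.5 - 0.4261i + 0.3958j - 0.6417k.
(-2.081, -0.699, 2.045)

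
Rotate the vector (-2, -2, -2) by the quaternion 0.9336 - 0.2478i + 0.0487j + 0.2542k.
(-0.664, -3.372, -0.435)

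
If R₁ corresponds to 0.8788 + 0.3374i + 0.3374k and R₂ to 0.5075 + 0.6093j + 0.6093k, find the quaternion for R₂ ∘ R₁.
0.2404 + 0.3768i + 0.741j + 0.5011k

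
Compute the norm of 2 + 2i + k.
3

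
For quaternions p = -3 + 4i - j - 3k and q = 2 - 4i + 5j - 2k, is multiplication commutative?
No: pq = 9 + 37i + 3j + 16k ≠ 9 + 3i - 37j - 16k = qp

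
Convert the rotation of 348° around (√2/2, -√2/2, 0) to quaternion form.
-0.9945 + 0.0739i - 0.0739j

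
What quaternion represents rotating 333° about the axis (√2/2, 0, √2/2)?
-0.9724 + 0.1651i + 0.1651k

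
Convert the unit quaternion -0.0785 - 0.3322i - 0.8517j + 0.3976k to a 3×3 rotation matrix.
[[-0.767, 0.6283, -0.1304], [0.5034, 0.4631, -0.7294], [-0.3979, -0.6251, -0.6715]]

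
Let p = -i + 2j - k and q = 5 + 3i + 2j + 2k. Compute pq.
1 + i + 9j - 13k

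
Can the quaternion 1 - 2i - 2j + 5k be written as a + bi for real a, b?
No. The quaternion 1 - 2i - 2j + 5k has j-coefficient y = -2 and k-coefficient z = 5, not both zero, so it does not lie in the complex subalgebra spanned by 1 and i.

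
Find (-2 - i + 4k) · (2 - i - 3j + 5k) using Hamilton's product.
-25 + 12i + 7j + k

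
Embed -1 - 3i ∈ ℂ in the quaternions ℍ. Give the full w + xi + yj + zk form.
-1 - 3i + 0j + 0k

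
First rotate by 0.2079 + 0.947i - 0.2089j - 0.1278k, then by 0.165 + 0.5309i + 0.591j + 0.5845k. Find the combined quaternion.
-0.2703 + 0.3132i + 0.7098j - 0.5702k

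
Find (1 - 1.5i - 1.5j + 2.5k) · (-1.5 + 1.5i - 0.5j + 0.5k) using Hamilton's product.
-1.25 + 4.25i + 6.25j - 0.25k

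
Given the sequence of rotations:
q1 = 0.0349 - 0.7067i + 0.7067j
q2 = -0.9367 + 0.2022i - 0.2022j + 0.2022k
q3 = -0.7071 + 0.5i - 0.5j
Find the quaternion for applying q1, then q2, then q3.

q2 · q1 = 0.2531 + 0.5261i - 0.8119j + 0.0071k
q3 · q2 · q1 = -0.848 - 0.249i + 0.444j - 0.1479k
-0.848 - 0.249i + 0.444j - 0.1479k


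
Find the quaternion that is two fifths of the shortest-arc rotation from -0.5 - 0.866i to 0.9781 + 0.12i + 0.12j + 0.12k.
-0.775 - 0.6273i - 0.0545j - 0.0545k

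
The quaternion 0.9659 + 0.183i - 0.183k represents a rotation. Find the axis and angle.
axis = (√2/2, 0, -√2/2), θ = π/6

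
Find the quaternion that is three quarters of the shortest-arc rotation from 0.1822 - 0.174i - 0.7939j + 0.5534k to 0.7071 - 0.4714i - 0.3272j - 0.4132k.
0.6723 - 0.4658i - 0.5492j - 0.1715k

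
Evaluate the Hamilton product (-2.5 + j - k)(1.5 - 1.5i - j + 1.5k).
-1.25 + 4.25i + 5.5j - 3.75k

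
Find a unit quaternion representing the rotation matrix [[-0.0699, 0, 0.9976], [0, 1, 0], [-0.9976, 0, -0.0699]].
0.6819 + 0.7314j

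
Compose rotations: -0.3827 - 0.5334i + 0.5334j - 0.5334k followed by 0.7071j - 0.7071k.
-0.7543 + 0.1066j + 0.6478k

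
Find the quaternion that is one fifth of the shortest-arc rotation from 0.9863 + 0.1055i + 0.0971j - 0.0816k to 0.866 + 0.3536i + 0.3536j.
0.9737 + 0.1576i + 0.1508j - 0.0659k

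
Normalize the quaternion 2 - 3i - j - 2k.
0.4714 - 0.7071i - 0.2357j - 0.4714k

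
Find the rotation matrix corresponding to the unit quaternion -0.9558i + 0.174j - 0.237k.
[[0.8271, -0.3326, 0.453], [-0.3326, -0.9394, -0.0825], [0.453, -0.0825, -0.8877]]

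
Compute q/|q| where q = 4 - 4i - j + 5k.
0.5252 - 0.5252i - 0.1313j + 0.6565k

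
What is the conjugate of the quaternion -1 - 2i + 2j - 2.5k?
-1 + 2i - 2j + 2.5k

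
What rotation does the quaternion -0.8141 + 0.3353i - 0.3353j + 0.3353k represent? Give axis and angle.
axis = (√3/3, -√3/3, √3/3), θ = 289°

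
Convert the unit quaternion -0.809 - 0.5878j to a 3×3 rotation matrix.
[[0.309, 0, 0.9511], [0, 1, 0], [-0.9511, 0, 0.309]]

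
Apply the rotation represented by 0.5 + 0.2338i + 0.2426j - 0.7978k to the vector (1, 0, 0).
(-0.391, -0.684, -0.616)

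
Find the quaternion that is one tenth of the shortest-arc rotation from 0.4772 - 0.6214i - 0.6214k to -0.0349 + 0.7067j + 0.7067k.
0.4519 - 0.5828i - 0.087j - 0.6698k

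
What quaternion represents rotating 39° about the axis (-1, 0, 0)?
0.9426 - 0.3338i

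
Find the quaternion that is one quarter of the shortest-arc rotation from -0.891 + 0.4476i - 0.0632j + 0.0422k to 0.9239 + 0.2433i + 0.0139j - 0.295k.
-0.9506 + 0.2838i - 0.0533j + 0.1138k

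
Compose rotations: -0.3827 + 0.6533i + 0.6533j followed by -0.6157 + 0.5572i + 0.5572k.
-0.1284 - 0.9795i - 0.0382j + 0.1508k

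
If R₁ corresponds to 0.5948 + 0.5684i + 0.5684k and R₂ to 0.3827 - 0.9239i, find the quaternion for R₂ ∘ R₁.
0.7528 - 0.332i + 0.5251j + 0.2175k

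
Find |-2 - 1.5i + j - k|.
2.872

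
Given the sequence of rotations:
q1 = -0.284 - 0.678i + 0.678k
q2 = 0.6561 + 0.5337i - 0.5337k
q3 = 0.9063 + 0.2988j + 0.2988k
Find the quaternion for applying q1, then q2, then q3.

q2 · q1 = 0.5374 - 0.5964i + 0.5964k
q3 · q2 · q1 = 0.3088 - 0.3623i - 0.0176j + 0.8793k
0.3088 - 0.3623i - 0.0176j + 0.8793k


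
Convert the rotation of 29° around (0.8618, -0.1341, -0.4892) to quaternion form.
0.9681 + 0.2158i - 0.0336j - 0.1225k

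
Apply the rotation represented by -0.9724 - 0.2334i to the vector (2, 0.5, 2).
(2, -0.462, 2.009)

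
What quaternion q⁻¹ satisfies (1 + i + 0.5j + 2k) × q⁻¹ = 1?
0.16 - 0.16i - 0.08j - 0.32k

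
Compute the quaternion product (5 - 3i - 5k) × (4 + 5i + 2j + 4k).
55 + 23i - 3j - 6k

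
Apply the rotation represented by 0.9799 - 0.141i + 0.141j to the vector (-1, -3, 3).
(-0.012, -2.012, 3.867)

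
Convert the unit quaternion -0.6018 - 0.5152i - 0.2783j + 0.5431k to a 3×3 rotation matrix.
[[0.2552, 0.9404, -0.2246], [-0.3669, -0.1208, -0.9224], [-0.8946, 0.3178, 0.3142]]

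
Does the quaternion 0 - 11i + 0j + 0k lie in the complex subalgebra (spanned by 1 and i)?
Yes. The quaternion -11i has j- and k-coefficients y = z = 0, so it lies in the complex subalgebra spanned by 1 and i.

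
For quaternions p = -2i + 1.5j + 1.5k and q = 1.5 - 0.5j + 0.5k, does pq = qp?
No: pq = -1.5i + 3.25j + 3.25k ≠ -4.5i + 1.25j + 1.25k = qp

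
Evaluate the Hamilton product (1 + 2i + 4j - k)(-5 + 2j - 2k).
-15 - 16i - 14j + 7k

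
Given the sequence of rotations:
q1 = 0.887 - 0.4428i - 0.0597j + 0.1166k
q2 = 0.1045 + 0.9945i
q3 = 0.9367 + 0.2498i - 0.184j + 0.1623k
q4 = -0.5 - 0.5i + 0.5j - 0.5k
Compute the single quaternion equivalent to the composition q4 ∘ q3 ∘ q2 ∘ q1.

q2 · q1 = 0.5331 + 0.8358i - 0.1222j - 0.0472k
q3 · q2 · q1 = 0.2757 + 0.9446i - 0.0651j + 0.1656k
q4 · q3 · q2 · q1 = 0.4498 - 0.5599i - 0.2191j - 0.6604k
0.4498 - 0.5599i - 0.2191j - 0.6604k


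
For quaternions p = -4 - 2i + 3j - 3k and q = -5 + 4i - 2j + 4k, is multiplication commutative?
No: pq = 46 - 11j - 9k ≠ 46 - 12i - 3j + 7k = qp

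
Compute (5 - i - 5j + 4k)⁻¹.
0.0746 + 0.0149i + 0.0746j - 0.0597k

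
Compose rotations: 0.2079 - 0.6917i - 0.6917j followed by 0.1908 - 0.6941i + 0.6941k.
-0.4404 + 0.2038i - 0.6121j + 0.6244k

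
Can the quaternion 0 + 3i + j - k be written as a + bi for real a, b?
No. The quaternion 3i + j - k has j-coefficient y = 1 and k-coefficient z = -1, not both zero, so it does not lie in the complex subalgebra spanned by 1 and i.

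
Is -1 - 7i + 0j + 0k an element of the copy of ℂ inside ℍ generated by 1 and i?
Yes. The quaternion -1 - 7i has j- and k-coefficients y = z = 0, so it lies in the complex subalgebra spanned by 1 and i.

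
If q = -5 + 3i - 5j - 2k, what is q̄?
-5 - 3i + 5j + 2k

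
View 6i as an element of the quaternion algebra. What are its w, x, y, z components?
0 + 6i + 0j + 0k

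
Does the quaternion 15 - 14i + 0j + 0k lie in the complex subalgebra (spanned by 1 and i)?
Yes. The quaternion 15 - 14i has j- and k-coefficients y = z = 0, so it lies in the complex subalgebra spanned by 1 and i.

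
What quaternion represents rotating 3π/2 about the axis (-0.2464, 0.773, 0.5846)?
-0.7071 - 0.1742i + 0.5466j + 0.4134k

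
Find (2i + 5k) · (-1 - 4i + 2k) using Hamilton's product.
-2 - 2i - 24j - 5k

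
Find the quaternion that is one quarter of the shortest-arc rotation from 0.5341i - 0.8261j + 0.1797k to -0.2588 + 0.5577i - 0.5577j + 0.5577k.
-0.0677 + 0.5552i - 0.7789j + 0.2836k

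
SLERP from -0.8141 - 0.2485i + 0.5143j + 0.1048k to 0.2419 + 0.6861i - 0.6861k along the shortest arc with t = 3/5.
-0.5584 - 0.5934i + 0.2472j + 0.5244k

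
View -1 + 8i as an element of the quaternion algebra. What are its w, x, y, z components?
-1 + 8i + 0j + 0k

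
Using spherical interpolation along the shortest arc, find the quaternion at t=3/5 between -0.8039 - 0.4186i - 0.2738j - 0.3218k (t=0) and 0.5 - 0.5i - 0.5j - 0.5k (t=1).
-0.0599 - 0.6201i - 0.5396j - 0.5663k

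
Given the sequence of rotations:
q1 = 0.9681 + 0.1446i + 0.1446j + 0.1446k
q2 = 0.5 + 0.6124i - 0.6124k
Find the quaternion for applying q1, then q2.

q2 · q1 = 0.484 + 0.7537i - 0.1048j - 0.432k
0.484 + 0.7537i - 0.1048j - 0.432k


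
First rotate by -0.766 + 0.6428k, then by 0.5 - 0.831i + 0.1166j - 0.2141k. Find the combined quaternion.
-0.2454 + 0.7115i + 0.4449j + 0.4854k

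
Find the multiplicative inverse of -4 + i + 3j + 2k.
-0.1333 - 0.0333i - 0.1j - 0.0667k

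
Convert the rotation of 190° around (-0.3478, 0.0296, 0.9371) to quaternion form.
-0.0872 - 0.3465i + 0.0295j + 0.9335k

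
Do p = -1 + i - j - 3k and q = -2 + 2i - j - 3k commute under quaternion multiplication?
No: pq = -10 - 4i + 10k ≠ -10 - 4i + 6j + 8k = qp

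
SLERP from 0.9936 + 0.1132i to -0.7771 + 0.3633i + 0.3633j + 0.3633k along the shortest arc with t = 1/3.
0.9811 - 0.0523i - 0.1319j - 0.1319k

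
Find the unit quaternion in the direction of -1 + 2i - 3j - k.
-0.2582 + 0.5164i - 0.7746j - 0.2582k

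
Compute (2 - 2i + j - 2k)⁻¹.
0.1538 + 0.1538i - 0.0769j + 0.1538k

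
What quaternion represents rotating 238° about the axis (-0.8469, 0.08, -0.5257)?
-0.4848 - 0.7407i + 0.07j - 0.4598k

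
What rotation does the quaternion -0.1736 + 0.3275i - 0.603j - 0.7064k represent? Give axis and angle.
axis = (0.3325, -0.6123, -0.7173), θ = 200°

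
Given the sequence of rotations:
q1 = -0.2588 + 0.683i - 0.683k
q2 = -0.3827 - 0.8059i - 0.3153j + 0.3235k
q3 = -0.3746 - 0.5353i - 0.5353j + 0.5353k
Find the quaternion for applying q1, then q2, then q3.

q2 · q1 = 0.8704 + 0.1625i - 0.2479j + 0.393k
q3 · q2 · q1 = -0.5821 - 0.6045i - 0.0757j + 0.5384k
-0.5821 - 0.6045i - 0.0757j + 0.5384k


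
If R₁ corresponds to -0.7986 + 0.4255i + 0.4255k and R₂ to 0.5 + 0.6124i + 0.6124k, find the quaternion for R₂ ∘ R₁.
-0.9205 - 0.2763i - 0.2763k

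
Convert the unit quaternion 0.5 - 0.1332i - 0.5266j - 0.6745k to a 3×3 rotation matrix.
[[-0.4645, 0.8148, -0.3469], [-0.5342, 0.0546, 0.8436], [0.7063, 0.5772, 0.4099]]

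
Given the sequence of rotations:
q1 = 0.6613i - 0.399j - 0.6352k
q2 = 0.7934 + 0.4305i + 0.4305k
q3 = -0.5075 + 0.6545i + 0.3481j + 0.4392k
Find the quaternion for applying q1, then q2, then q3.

q2 · q1 = -0.0112 + 0.6964i + 0.2416j - 0.6757k
q3 · q2 · q1 = -0.2374 - 0.7021i + 0.6216j + 0.2537k
-0.2374 - 0.7021i + 0.6216j + 0.2537k


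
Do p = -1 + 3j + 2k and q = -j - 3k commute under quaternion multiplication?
No: pq = 9 - 7i + j + 3k ≠ 9 + 7i + j + 3k = qp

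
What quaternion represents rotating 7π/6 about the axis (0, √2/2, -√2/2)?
-0.2588 + 0.683j - 0.683k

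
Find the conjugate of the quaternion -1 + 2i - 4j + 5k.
-1 - 2i + 4j - 5k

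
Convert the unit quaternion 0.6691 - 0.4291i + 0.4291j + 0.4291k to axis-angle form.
axis = (-√3/3, √3/3, √3/3), θ = 96°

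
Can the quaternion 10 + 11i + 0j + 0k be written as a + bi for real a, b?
Yes. The quaternion 10 + 11i has j- and k-coefficients y = z = 0, so it lies in the complex subalgebra spanned by 1 and i.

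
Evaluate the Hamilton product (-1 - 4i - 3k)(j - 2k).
-6 + 3i - 9j - 2k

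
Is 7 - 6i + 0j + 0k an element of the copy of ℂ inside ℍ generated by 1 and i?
Yes. The quaternion 7 - 6i has j- and k-coefficients y = z = 0, so it lies in the complex subalgebra spanned by 1 and i.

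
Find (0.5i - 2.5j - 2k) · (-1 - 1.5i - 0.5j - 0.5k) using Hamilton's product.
-1.5 - 0.25i + 5.75j - 2k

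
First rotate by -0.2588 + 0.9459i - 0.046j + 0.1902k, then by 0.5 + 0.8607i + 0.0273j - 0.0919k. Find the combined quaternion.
-0.9248 + 0.2512i - 0.2807j + 0.0535k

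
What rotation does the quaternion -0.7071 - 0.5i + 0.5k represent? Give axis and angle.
axis = (-√2/2, 0, √2/2), θ = 3π/2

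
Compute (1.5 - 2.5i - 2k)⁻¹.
0.12 + 0.2i + 0.16k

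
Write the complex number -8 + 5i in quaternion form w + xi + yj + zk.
-8 + 5i + 0j + 0k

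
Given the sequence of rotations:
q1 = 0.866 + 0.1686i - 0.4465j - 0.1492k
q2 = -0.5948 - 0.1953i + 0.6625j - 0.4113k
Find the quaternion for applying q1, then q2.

q2 · q1 = -0.2477 - 0.5519i + 0.7408j - 0.2919k
-0.2477 - 0.5519i + 0.7408j - 0.2919k


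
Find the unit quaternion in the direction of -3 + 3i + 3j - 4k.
-0.4575 + 0.4575i + 0.4575j - 0.61k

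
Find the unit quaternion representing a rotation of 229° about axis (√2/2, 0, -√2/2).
-0.4147 + 0.6434i - 0.6434k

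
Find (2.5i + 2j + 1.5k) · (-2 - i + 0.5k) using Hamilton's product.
1.75 - 4i - 6.75j - k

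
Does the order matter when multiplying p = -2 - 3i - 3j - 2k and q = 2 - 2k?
Yes: pq = -8 - 12j ≠ -8 - 12i = qp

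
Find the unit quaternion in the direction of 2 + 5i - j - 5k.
0.2697 + 0.6742i - 0.1348j - 0.6742k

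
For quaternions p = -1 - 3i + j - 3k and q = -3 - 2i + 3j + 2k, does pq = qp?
No: pq = 22i + 6j ≠ -18j + 14k = qp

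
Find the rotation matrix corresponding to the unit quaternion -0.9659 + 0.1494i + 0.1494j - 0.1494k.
[[0.9107, -0.244, -0.3333], [0.3333, 0.9107, 0.244], [0.244, -0.3333, 0.9107]]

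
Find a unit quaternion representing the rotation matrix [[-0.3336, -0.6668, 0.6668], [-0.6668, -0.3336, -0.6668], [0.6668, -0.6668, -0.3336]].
0.5774i - 0.5774j + 0.5774k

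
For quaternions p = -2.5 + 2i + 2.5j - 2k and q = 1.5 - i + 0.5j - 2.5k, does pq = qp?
No: pq = -8 + 0.25i + 9.5j + 6.75k ≠ -8 + 10.75i - 4.5j - 0.25k = qp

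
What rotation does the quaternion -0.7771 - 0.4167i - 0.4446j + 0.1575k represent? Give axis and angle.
axis = (-0.6621, -0.7064, 0.2502), θ = 282°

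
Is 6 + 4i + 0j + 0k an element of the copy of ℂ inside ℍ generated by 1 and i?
Yes. The quaternion 6 + 4i has j- and k-coefficients y = z = 0, so it lies in the complex subalgebra spanned by 1 and i.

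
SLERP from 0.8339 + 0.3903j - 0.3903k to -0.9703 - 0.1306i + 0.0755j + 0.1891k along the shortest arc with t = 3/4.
0.9627 + 0.1002i + 0.0444j - 0.2473k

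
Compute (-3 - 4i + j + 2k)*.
-3 + 4i - j - 2k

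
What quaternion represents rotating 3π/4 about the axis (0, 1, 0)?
0.3827 + 0.9239j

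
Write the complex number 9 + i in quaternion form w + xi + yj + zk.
9 + i + 0j + 0k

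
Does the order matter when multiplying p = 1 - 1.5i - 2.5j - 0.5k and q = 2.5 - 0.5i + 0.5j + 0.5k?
Yes: pq = 3.25 - 5.25i - 4.75j - 2.75k ≠ 3.25 - 3.25i - 6.75j + 1.25k = qp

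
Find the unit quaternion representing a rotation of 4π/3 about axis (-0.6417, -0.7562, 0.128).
-0.5 - 0.5557i - 0.6549j + 0.1109k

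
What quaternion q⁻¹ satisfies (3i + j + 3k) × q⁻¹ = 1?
-0.1579i - 0.0526j - 0.1579k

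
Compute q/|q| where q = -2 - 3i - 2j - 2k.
-0.4364 - 0.6547i - 0.4364j - 0.4364k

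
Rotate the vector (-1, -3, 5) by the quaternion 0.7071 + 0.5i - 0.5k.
(-5.121, -2.828, 0.879)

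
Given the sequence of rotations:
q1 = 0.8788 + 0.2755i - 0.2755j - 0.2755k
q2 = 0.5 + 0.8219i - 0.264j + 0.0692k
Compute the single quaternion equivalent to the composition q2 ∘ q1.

q2 · q1 = 0.1593 + 0.9518i - 0.1243j - 0.2306k
0.1593 + 0.9518i - 0.1243j - 0.2306k


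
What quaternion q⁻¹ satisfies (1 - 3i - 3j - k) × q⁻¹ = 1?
0.05 + 0.15i + 0.15j + 0.05k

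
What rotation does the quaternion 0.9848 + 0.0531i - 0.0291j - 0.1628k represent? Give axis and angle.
axis = (0.3057, -0.1675, -0.9373), θ = 20°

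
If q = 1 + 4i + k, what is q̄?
1 - 4i - k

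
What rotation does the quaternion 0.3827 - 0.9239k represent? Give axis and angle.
axis = (0, 0, -1), θ = 3π/4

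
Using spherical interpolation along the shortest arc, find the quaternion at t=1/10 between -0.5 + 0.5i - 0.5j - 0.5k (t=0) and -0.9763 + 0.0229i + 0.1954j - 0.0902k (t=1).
-0.5899 + 0.4722i - 0.4452j - 0.4805k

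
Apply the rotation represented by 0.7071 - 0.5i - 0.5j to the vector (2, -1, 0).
(0.5, 0.5, 2.121)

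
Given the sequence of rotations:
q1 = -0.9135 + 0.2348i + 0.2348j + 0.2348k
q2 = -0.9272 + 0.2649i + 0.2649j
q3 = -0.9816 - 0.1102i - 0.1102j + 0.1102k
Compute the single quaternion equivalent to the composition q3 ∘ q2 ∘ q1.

q2 · q1 = 0.7226 - 0.3975i - 0.5219j - 0.2177k
q3 · q2 · q1 = -0.7866 + 0.3921i + 0.3649j + 0.307k
-0.7866 + 0.3921i + 0.3649j + 0.307k


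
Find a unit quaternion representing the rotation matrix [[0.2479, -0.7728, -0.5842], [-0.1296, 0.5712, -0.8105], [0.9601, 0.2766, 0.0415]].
0.682 + 0.3985i - 0.5661j + 0.2358k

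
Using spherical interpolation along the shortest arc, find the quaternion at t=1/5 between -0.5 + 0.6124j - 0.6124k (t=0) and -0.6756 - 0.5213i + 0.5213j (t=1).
-0.571 - 0.1175i + 0.6303j - 0.5128k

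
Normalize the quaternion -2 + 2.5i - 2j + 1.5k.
-0.4924 + 0.6155i - 0.4924j + 0.3693k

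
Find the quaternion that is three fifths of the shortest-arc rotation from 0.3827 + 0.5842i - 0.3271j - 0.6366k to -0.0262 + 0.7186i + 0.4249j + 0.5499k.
0.2362 - 0.2331i - 0.5169j - 0.7891k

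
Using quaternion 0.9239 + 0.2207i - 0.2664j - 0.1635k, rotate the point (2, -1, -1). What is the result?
(1.989, -1.368, -0.415)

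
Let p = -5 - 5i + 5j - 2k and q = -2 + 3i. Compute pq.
25 - 5i - 16j - 11k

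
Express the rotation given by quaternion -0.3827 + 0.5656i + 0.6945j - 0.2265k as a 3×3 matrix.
[[-0.0673, 0.6123, -0.7878], [0.959, 0.2576, 0.1183], [0.2754, -0.7475, -0.6045]]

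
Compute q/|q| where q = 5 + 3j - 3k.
0.7625 + 0.4575j - 0.4575k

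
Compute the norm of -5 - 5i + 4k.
√66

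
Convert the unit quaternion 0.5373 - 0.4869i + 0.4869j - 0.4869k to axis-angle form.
axis = (-√3/3, √3/3, -√3/3), θ = 115°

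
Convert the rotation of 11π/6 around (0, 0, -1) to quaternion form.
-0.9659 - 0.2588k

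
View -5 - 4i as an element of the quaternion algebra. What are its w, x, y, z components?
-5 - 4i + 0j + 0k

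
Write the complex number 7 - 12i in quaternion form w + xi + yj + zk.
7 - 12i + 0j + 0k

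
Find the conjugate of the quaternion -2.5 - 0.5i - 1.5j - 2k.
-2.5 + 0.5i + 1.5j + 2k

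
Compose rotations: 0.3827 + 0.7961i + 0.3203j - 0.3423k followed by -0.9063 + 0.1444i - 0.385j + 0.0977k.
-0.305 - 0.5658i - 0.3104j + 0.7004k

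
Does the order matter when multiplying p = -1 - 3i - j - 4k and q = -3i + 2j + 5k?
Yes: pq = 13 + 6i + 25j - 14k ≠ 13 - 29j + 4k = qp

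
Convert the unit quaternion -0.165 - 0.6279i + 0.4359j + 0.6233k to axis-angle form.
axis = (-0.6366, 0.442, 0.632), θ = 199°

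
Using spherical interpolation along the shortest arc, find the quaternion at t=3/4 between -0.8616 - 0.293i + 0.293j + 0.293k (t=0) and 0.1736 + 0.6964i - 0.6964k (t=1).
-0.3917 - 0.6478i + 0.0856j + 0.6478k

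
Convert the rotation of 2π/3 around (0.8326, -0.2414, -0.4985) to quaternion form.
0.5 + 0.7211i - 0.2091j - 0.4317k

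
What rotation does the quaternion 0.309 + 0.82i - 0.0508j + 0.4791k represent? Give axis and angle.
axis = (0.8622, -0.0534, 0.5038), θ = 144°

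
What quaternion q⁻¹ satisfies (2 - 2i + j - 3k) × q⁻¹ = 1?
0.1111 + 0.1111i - 0.0556j + 0.1667k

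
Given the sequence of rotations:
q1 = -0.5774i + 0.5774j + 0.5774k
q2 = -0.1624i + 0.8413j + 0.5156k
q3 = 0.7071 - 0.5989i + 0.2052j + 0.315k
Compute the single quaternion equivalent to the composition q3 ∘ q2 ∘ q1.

q2 · q1 = -0.8772 + 0.1881i - 0.2039j + 0.392k
q3 · q2 · q1 = -0.5893 + 0.803i - 0.0302j + 0.0844k
-0.5893 + 0.803i - 0.0302j + 0.0844k


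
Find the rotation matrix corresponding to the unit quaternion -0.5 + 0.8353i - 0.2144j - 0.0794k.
[[0.8955, -0.4376, 0.0818], [-0.2788, -0.4081, 0.8693], [-0.347, -0.8013, -0.4874]]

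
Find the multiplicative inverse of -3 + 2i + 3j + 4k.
-0.0789 - 0.0526i - 0.0789j - 0.1053k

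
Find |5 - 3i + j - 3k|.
√44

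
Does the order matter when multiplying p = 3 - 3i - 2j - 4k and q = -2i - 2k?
Yes: pq = -14 - 2i + 2j - 10k ≠ -14 - 10i - 2j - 2k = qp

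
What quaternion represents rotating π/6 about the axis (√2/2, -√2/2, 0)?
0.9659 + 0.183i - 0.183j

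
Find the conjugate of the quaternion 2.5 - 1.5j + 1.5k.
2.5 + 1.5j - 1.5k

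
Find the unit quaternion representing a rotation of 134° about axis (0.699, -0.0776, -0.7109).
0.3907 + 0.6434i - 0.0714j - 0.6544k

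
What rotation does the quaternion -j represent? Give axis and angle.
axis = (0, -1, 0), θ = π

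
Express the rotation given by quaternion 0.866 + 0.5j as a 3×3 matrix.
[[0.5, 0, 0.866], [0, 1, 0], [-0.866, 0, 0.5]]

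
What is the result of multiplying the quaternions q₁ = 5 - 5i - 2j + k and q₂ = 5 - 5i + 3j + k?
5 - 55i + 5j - 15k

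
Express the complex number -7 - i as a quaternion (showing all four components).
-7 - i + 0j + 0k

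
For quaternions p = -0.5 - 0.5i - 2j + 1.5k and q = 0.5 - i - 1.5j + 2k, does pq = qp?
No: pq = -6.75 - 1.5i - 0.75j - 1.5k ≠ -6.75 + 2i + 0.25j + k = qp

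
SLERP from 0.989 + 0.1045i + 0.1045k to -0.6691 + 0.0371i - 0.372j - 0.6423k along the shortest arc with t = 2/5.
0.9229 + 0.0507i + 0.1616j + 0.3459k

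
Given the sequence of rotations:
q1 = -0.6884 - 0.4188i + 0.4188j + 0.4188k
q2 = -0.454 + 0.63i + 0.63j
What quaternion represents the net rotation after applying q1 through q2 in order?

q2 · q1 = 0.3125 + 0.0203i - 0.8877j + 0.3376k
0.3125 + 0.0203i - 0.8877j + 0.3376k


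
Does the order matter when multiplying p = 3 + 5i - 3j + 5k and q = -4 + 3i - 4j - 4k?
Yes: pq = -19 + 21i + 35j - 43k ≠ -19 - 43i - 35j - 21k = qp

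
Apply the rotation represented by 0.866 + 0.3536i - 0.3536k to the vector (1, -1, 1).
(-0.113, -1.725, -0.113)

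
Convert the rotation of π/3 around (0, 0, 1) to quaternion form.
0.866 + 0.5k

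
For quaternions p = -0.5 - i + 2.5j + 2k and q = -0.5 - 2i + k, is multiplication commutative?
No: pq = -3.75 + 4i - 4.25j + 3.5k ≠ -3.75 - i + 1.75j - 6.5k = qp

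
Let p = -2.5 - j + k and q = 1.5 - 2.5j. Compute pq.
-6.25 + 2.5i + 4.75j + 1.5k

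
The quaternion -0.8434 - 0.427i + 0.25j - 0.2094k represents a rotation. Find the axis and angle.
axis = (-0.7947, 0.4653, -0.3897), θ = 295°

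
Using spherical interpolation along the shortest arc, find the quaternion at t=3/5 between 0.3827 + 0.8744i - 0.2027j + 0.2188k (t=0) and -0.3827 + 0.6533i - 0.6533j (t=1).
-0.0796 + 0.8385i - 0.5296j + 0.1006k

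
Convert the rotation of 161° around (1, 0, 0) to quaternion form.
0.165 + 0.9863i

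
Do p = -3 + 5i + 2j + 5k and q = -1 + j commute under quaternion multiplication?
No: pq = 1 - 10i - 5j ≠ 1 - 5j - 10k = qp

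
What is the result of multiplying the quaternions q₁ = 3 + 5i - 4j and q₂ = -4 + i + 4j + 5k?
-1 - 37i + 3j + 39k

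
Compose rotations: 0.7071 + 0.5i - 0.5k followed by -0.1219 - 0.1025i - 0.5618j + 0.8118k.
0.371 + 0.1475i - 0.0426j + 0.9159k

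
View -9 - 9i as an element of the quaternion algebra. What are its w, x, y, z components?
-9 - 9i + 0j + 0k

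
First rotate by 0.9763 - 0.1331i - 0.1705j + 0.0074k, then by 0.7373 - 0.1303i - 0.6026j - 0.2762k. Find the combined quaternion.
0.6018 - 0.2769i - 0.6763j - 0.3222k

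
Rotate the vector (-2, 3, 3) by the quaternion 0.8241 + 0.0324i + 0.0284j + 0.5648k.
(-3.258, -0.85, 3.266)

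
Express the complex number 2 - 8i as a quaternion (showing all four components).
2 - 8i + 0j + 0k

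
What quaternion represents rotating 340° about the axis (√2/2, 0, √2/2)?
-0.9848 + 0.1228i + 0.1228k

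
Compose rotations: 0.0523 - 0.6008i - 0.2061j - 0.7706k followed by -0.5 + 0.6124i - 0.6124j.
0.2156 + 0.8043i + 0.5429j - 0.1088k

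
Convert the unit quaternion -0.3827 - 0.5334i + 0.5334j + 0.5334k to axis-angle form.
axis = (-√3/3, √3/3, √3/3), θ = 5π/4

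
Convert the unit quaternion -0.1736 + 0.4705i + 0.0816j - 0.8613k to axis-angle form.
axis = (0.4778, 0.0829, -0.8746), θ = 200°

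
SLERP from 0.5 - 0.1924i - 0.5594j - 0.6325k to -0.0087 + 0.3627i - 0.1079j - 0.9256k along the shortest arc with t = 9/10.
0.0505 + 0.3142i - 0.1657j - 0.9334k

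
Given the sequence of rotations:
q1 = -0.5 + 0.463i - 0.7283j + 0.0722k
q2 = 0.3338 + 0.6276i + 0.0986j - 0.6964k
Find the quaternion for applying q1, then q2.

q2 · q1 = -0.3354 - 0.6593i - 0.6602j - 0.1304k
-0.3354 - 0.6593i - 0.6602j - 0.1304k


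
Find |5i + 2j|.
√29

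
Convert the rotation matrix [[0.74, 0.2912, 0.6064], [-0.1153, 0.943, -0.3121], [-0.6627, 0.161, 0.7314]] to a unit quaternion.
0.9239 + 0.128i + 0.3434j - 0.11k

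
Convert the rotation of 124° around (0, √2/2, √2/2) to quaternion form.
0.4695 + 0.6243j + 0.6243k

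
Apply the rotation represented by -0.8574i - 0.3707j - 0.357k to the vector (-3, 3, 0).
(0.496, -4.083, -1.043)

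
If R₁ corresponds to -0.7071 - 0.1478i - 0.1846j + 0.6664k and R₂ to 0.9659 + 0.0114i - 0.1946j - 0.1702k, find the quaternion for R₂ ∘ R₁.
-0.6038 - 0.3119i - 0.0231j + 0.7332k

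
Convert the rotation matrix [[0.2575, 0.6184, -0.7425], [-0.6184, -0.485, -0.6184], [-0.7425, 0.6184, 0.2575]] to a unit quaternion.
0.5074 + 0.6093i - 0.6093k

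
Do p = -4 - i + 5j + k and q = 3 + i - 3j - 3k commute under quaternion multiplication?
No: pq = 7 - 19i + 25j + 13k ≠ 7 + 5i + 29j + 17k = qp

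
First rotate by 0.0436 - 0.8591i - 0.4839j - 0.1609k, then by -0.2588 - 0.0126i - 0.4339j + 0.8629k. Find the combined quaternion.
-0.0932 + 0.7092i - 0.637j - 0.2874k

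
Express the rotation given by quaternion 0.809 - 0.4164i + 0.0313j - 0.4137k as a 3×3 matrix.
[[0.6557, 0.6433, 0.3952], [-0.6954, 0.3109, 0.6478], [0.2939, -0.6996, 0.6513]]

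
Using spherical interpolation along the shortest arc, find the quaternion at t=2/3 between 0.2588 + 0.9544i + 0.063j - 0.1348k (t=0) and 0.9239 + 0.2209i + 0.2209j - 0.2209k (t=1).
0.7893 + 0.5421i + 0.1892j - 0.2176k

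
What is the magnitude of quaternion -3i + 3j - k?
√19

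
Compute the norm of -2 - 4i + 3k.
√29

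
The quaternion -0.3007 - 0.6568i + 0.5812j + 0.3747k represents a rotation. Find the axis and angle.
axis = (-0.6887, 0.6094, 0.3929), θ = 215°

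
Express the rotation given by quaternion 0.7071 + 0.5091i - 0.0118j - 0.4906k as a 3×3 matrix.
[[0.5183, 0.6818, -0.5162], [-0.7058, 0.0003, -0.7084], [-0.4828, 0.7315, 0.4814]]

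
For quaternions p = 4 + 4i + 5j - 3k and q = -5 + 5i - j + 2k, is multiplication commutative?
No: pq = -29 + 7i - 52j - 6k ≠ -29 - 7i - 6j + 52k = qp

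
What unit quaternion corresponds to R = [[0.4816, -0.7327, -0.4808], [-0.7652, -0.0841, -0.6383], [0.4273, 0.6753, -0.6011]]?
0.4462 + 0.736i - 0.5088j - 0.0182k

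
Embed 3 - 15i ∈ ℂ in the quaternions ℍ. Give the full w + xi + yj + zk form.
3 - 15i + 0j + 0k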